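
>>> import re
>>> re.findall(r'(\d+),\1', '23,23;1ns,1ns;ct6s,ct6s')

['23']

After group 1 captures some text, `\1` only succeeds where that same text appears again.
Scanning left to right: at [0:5] match '23,23', group 1 = '23'.
Because there's exactly one group, `findall` drops the full match and keeps group 1 from the one hit.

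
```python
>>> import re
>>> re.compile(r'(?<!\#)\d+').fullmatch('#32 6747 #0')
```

None

`fullmatch` succeeds only if the pattern covers the string from start to end.
Here the string isn't matched end-to-end, so the call returns None.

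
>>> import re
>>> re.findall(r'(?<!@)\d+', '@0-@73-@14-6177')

The negative lookahead/lookbehind blocks any match where the forbidden context is present.
Walking the string: at [5:6] → '3'; at [9:10] → '4'; at [11:15] → '6177'.
Since nothing is captured, `findall` lists the 3 matched substrings directly.

['3', '4', '6177']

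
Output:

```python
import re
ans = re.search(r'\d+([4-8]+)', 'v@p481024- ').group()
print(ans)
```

The match spans [3:9] → '481024'.

481024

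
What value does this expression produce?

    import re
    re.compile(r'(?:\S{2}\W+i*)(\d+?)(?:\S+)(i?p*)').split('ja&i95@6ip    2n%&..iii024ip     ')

This matches exactly 2 of a non-whitespace character, then one or more of a non-word character, then zero or more of the literal 'i' (non-capturing group); then one or more of a digit (lazy) (captured); then one or more of a non-whitespace character (non-capturing group); then optionally the literal 'i', then zero or more of a literal 'p' (captured).
Because the quantifier is non-greedy, it stops expanding at the earliest point where the rest of the pattern can succeed.
Matches to split on: at [0:10] → 'ja&i95@6ip'; at [14:28] → '2n%&..iii024ip'.
With a capturing group present, the delimiter's captured portion is kept in the result list.

['', '9', '', '    ', '0', '', '     ']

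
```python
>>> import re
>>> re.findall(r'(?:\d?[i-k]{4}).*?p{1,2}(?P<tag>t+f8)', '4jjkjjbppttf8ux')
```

This matches optionally a digit, then exactly 4 of a character in [i-k] (non-capturing group); then zero or more of any character (lazy), then 1 to 2 of the literal 'p'; then one or more of the literal 't', then the literal 'f8' (captured as 'tag').
Matches: at [0:13] match '4jjkjjbppttf8', group 1 = 'ttf8'.
Because there's exactly one group, `findall` drops the full match and keeps group 1 from the one hit.

['ttf8']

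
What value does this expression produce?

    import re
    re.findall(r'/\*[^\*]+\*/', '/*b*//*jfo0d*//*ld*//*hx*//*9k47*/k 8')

Matches: at [0:5] → '/*b*/'; at [5:14] → '/*jfo0d*/'; at [14:20] → '/*ld*/'; at [20:26] → '/*hx*/'; at [26:34] → '/*9k47*/'.
With no groups in the pattern, `findall` gives back each whole match — 5 here.

['/*b*/', '/*jfo0d*/', '/*ld*/', '/*hx*/', '/*9k47*/']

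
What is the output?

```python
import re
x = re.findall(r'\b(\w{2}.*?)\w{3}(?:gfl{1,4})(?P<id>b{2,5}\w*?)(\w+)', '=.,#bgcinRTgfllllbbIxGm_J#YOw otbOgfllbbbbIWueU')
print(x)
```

[('bgci', 'bb', 'IxGm_J'), ('YOw o', 'bbbb', 'IWueU')]

The pattern matches a word boundary (`\b`, zero-width); then exactly 2 of a word character, then zero or more of any character (lazy) (captured); then exactly 3 of a word character; then the literal 'gf', then 1 to 4 of the literal 'l' (non-capturing group); then 2 to 5 of the literal 'b', then zero or more of a word character (lazy) (captured as 'id'); then one or more of a word character (captured).
A `+?`/`*?`/`{m,n}?` starts at its minimum and grows only as far as needed for what follows to match.
Matches: at [4:25] match 'bgcinRTgfllllbbIxGm_J', groups = ('bgci', 'bb', 'IxGm_J'); at [26:47] match 'YOw otbOgfllbbbbIWueU', groups = ('YOw o', 'bbbb', 'IWueU').
`findall` packs the 3 group values into a tuple for every match.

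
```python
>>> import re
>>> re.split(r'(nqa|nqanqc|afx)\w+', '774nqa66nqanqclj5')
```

Because the pattern has a capturing group, `split` also inserts each captured text between the pieces.

['774', 'nqa', '']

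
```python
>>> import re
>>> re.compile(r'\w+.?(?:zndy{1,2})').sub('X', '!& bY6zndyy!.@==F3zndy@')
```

Pattern: one or more of a word character, then optionally any character; then the literal 'znd', then 1 to 2 of the literal 'y' (non-capturing group).
`sub` substitutes 'X' at each match site.

'!& X!.@==X@'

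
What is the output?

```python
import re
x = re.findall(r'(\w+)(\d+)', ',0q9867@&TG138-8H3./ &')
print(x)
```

[('0q986', '7'), ('TG13', '8'), ('8H', '3')]

The pattern matches one or more of a word character (captured); then one or more of a digit (captured).
Matches: at [1:7] match '0q9867', groups = ('0q986', '7'); at [9:14] match 'TG138', groups = ('TG13', '8'); at [15:18] match '8H3', groups = ('8H', '3').
With 2 capturing groups, `findall` returns a 2-tuple per match.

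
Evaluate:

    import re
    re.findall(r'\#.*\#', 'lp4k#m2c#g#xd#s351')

No capturing groups, so `findall` returns the 1 full match string.

['#m2c#g#xd#']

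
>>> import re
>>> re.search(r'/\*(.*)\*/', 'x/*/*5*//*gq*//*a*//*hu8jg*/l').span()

(1, 28)

The match spans [1:28] → '/*/*5*//*gq*//*a*//*hu8jg*/'.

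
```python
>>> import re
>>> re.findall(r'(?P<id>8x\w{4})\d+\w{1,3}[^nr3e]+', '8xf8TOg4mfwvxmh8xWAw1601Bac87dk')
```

['8xWAw1']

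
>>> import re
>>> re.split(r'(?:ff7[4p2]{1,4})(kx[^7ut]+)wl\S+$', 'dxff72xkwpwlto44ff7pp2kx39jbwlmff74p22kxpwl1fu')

['dxff72xkwpwlto44', 'kx39jb', '']

The group in the pattern means `split` returns the separators' captures alongside the pieces.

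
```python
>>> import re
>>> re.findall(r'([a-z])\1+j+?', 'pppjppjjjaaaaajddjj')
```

`\1` has to match the exact text group 1 already captured.
With a single group, `findall` returns only what that group captured — 4 items.

['p', 'p', 'a', 'd']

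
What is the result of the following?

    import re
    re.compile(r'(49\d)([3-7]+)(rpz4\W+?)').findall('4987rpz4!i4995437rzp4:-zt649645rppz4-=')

This matches the literal '49', then a digit (captured); then one or more of a character in [3-7] (captured); then the literal 'rp', then the literal 'z4', then one or more of a non-word character (lazy) (captured).
3 groups means the one result is a tuple of 3 captured strings — 1 here.

[('498', '7', 'rpz4!')]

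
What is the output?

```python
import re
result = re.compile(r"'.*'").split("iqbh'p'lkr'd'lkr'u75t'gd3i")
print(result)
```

The string is cut at each match, leaving 2 pieces.

['iqbh', 'gd3i']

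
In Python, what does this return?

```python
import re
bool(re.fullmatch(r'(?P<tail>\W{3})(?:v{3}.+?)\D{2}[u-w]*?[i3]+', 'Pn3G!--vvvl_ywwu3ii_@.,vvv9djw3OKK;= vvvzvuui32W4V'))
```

`fullmatch` succeeds only if the pattern covers the string from start to end.
Here there's no way to consume every character, so the call returns None, and `bool(None)` is False.

False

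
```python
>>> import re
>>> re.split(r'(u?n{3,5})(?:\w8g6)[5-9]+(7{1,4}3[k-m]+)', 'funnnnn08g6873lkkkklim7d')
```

This matches optionally a literal 'u', then 3 to 5 of a literal 'n' (captured); then a word character, then the literal '8g6' (non-capturing group); then one or more of a character in [5-9]; then 1 to 4 of a literal '7', then the literal '3', then one or more of a character in [k-m] (captured).
Matches to split on: at [1:20] → 'unnnnn08g6873lkkkkl'.
Because the pattern has a capturing group, `split` also inserts each captured text between the pieces.

['f', 'unnnnn', '73lkkkkl', 'im7d']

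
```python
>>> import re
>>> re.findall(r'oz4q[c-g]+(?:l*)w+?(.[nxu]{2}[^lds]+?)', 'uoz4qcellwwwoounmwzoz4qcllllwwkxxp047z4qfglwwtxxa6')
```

['kxxp']

This matches the literal 'oz', then the literal '4q', then one or more of a character in [c-g]; then zero or more of a literal 'l' (non-capturing group); then one or more of a literal 'w' (lazy); then any character, then exactly 2 of one of [nxu], then one or more of any character except [lds] (lazy) (captured).
Because the quantifier is non-greedy, it stops expanding at the earliest point where the rest of the pattern can succeed.
Walking the string: at [19:34] match 'oz4qcllllwwkxxp', group 1 = 'kxxp'.
Because there's exactly one group, `findall` drops the full match and keeps group 1 from the one hit.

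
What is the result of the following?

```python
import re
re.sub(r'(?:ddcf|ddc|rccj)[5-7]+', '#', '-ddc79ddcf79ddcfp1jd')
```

Each match is replaced by '#'.

'-#9#9ddcfp1jd'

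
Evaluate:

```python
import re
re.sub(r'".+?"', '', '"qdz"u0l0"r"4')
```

With the lazy modifier that quantifier settles for the fewest repetitions that let the rest of the pattern succeed (the atoms after it are unaffected and can still be greedy).
Every occurrence is swapped for ''.

'u0l04'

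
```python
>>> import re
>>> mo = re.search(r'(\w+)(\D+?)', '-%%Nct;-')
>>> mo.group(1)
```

'Nct'

The match spans [3:7] → 'Nct;'.
Captured: group 1 = 'Nct', group 2 = ';'.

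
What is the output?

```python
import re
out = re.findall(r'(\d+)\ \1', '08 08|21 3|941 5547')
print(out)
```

`\1` has to match the exact text group 1 already captured.
One capturing group, so `findall` returns just the captured substring from the one match — 1 in all.

['08']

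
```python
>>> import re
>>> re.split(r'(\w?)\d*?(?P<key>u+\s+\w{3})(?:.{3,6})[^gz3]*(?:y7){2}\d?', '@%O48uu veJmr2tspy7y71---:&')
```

The pattern matches optionally a word character (captured); then zero or more of a digit (lazy); then one or more of a literal 'u', then one or more of whitespace, then exactly 3 of a word character (captured as 'key'); then 3 to 6 of any character (non-capturing group); then zero or more of any character except [gz3], then the literal 'y7' repeated 2 times, then optionally a digit.
Matches to split on: at [2:22] → 'O48uu veJmr2tspy7y71'.
Because the pattern has a capturing group, `split` also inserts each captured text between the pieces.

['@%', 'O', 'uu veJ', '---:&']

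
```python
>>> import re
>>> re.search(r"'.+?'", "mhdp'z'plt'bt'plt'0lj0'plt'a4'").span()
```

The match spans [4:7] → "'z'".

(4, 7)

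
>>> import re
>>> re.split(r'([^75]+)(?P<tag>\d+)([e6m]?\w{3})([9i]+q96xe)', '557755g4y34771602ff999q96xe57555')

['557755', 'g4y34', '771602', 'ff9', '99q96xe', '57555']

This matches one or more of any character except [75] (captured); then one or more of a digit (captured as 'tag'); then optionally one of [e6m], then exactly 3 of a word character (captured); then one or more of one of [9i], then the literal 'q96', then the literal 'xe' (captured).
Matches to split on: at [6:27] → 'g4y34771602ff999q96xe'.
`re.split` interleaves the captured-group text with the surrounding fragments.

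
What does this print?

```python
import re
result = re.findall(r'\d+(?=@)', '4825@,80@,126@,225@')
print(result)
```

The lookaround is zero-width — it requires the adjacent text to match without consuming it, so the asserted text isn't part of the match.
Scanning left to right: at [0:4] → '4825'; at [6:8] → '80'; at [10:13] → '126'; at [15:18] → '225'.
No capturing groups, so `findall` returns the 4 full match strings.

['4825', '80', '126', '225']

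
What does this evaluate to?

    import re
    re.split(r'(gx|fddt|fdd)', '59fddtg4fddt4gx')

['59', 'fddt', 'g4', 'fddt', '4', 'gx', '']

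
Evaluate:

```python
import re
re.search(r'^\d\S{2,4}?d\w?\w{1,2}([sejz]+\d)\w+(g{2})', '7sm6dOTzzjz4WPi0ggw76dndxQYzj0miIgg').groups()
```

This matches anchored at the start of the string; then a digit, then 2 to 4 of a non-whitespace character (lazy); then the literal 'd', then optionally a word character, then 1 to 2 of a word character; then one or more of one of [sejz], then a digit (captured); then one or more of a word character; then exactly 2 of a literal 'g' (captured).
Unlike `match`, `search` isn't anchored — it looks for the pattern anywhere in the string.
The match spans [0:35] → '7sm6dOTzzjz4WPi0ggw76dndxQYzj0miIgg'.
Captured: group 1 = 'zjz4', group 2 = 'gg'.

('zjz4', 'gg')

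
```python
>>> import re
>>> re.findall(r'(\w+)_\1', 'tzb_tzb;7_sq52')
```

['tzb']

After group 1 captures some text, `\1` only succeeds where that same text appears again.
Matches: at [0:7] match 'tzb_tzb', group 1 = 'tzb'.
Because there's exactly one group, `findall` drops the full match and keeps group 1 from the one hit.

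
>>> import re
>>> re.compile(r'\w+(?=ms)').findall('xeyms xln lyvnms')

['xey', 'lyvn']

The positive lookaround only admits positions where the adjacent text matches; those characters stay outside the span.
`findall` yields the raw match text (2 of them) because the pattern has no groups.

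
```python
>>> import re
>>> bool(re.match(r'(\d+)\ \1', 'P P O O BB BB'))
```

False

`re.match` won't scan ahead — the pattern has to work from the very first character.
Here the string doesn't start with a match, so the call returns None, and `bool(None)` is False.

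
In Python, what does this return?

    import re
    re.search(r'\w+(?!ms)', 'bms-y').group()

'bms'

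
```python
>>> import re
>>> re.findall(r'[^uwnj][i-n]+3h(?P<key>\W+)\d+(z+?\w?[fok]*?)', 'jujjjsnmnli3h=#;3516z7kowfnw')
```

[('=#;', 'z7')]

Pattern: any character except [uwnj], then one or more of a character in [i-n], then the literal '3h'; then one or more of a non-word character (captured as 'key'); then one or more of a digit; then one or more of the literal 'z' (lazy), then optionally a word character, then zero or more of one of [fok] (lazy) (captured).
Matches: at [5:22] match 'snmnli3h=#;3516z7', groups = ('=#;', 'z7').
Multiple groups make `findall` return tuples — one 2-tuple for the one match.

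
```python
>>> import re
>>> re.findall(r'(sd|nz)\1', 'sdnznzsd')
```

`\1` is not a pattern — it's the concrete string captured by group 1, re-applied verbatim.
With a single group, `findall` returns only what that group captured — 1 item.

['nz']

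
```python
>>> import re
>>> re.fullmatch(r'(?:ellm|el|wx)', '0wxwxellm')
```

`re.fullmatch` is like wrapping the pattern in `^…$` (in single-line mode).
Here the pattern can't cover the whole string, so the call returns None.

None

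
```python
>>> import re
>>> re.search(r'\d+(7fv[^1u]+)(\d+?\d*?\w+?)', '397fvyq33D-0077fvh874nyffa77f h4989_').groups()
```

This matches one or more of a digit; then the literal '7fv', then one or more of any character except [1u] (captured); then one or more of a digit (lazy), then zero or more of a digit (lazy), then one or more of a word character (lazy) (captured).
`search` walks the string left to right and returns the first match it finds.
The match spans [0:36] → '397fvyq33D-0077fvh874nyffa77f h4989_'.
Captured: group 1 = '7fvyq33D-0077fvh874nyffa77f h498', group 2 = '9_'.

('7fvyq33D-0077fvh874nyffa77f h498', '9_')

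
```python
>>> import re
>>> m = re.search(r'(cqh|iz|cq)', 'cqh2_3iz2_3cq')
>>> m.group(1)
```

'cqh'

The regex engine tests alternatives in the order written; an earlier branch that matches wins even if a later one would match more.
Unlike `match`, `search` isn't anchored — it looks for the pattern anywhere in the string.
The match spans [0:3] → 'cqh'.
Captured: group 1 = 'cqh'.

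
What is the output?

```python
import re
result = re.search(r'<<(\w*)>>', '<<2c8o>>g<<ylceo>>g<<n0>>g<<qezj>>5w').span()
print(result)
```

(0, 8)

The match spans [0:8] → '<<2c8o>>'.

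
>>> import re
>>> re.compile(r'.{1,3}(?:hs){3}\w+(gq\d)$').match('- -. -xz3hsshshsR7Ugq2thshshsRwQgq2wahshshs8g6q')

None

`match` is anchored at position 0; if the pattern doesn't fit there, it returns None.
Here the string doesn't start with a match, so the call returns None.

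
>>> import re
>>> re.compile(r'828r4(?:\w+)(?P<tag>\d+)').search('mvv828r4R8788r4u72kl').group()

'828r4R8788r4u72'

The pattern matches the literal '828', then the literal 'r4'; then one or more of a word character (non-capturing group); then one or more of a digit (captured as 'tag').
`search` walks the string left to right and returns the first match it finds.
The match spans [3:18] → '828r4R8788r4u72'.
Captured: group 1 = '2'.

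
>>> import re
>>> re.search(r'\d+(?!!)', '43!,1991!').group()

'4'

The negative lookahead/lookbehind blocks any match where the forbidden context is present.
`re.search` scans for the first position where the pattern succeeds.
The match spans [0:1] → '4'.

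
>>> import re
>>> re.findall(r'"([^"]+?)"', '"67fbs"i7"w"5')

['67fbs', 'w']

Scanning left to right: at [0:7] match '"67fbs"', group 1 = '67fbs'; at [9:12] match '"w"', group 1 = 'w'.
`findall` collects group 1 from each match (2 total).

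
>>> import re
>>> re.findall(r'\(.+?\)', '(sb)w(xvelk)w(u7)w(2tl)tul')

The `?` after the quantifier makes it lazy — it takes as little as possible before letting the rest of the pattern try.
Since nothing is captured, `findall` lists the 4 matched substrings directly.

['(sb)', '(xvelk)', '(u7)', '(2tl)']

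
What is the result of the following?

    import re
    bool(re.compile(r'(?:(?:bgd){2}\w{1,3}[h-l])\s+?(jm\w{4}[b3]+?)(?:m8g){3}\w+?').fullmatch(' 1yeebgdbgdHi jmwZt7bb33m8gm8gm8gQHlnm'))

The pattern matches the literal 'bgd' repeated 2 times, then 1 to 3 of a word character, then a character in [h-l] (non-capturing group); then one or more of whitespace (lazy); then the literal 'jm', then exactly 4 of a word character, then one or more of one of [b3] (lazy) (captured); then the literal 'm8g' repeated 3 times, then one or more of a word character (lazy).
`re.fullmatch` is like wrapping the pattern in `^…$` (in single-line mode).
Here the string isn't matched end-to-end, so the call returns None, and `bool(None)` is False.

False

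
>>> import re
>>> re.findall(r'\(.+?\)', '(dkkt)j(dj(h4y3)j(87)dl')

Lazy quantifiers expand one character at a time until the remainder of the pattern can match.
Scanning left to right: at [0:6] → '(dkkt)'; at [7:16] → '(dj(h4y3)'; at [17:21] → '(87)'.
Since nothing is captured, `findall` lists the 3 matched substrings directly.

['(dkkt)', '(dj(h4y3)', '(87)']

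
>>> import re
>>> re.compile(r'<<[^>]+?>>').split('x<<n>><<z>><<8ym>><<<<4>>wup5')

['x', '', '', '', 'wup5']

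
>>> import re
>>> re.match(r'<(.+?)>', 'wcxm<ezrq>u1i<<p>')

`re.match` won't scan ahead — the pattern has to work from the very first character.
Here the string doesn't start with a match, so the call returns None.

None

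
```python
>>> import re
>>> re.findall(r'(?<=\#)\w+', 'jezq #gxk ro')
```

['gxk']

Lookahead/lookbehind check context without consuming it, so the matched span excludes the asserted characters.
With no groups in the pattern, `findall` gives back each whole match — 1 here.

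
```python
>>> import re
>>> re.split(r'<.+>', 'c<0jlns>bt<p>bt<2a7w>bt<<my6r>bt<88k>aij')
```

['c', 'aij']

Matches to split on: at [1:37] → '<0jlns>bt<p>bt<2a7w>bt<<my6r>bt<88k>'.
Each match becomes a cut point; 2 segments remain.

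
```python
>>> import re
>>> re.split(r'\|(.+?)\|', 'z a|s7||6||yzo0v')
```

['z a', 's7', '', '6', '|yzo0v']

A `+?`/`*?`/`{m,n}?` starts at its minimum and grows only as far as needed for what follows to match.
Matches to split on: at [3:7] → '|s7|'; at [7:10] → '|6|'.
The group in the pattern means `split` returns the separators' captures alongside the pieces.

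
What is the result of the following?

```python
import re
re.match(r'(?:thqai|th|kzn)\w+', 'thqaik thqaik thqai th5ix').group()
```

'thqaik'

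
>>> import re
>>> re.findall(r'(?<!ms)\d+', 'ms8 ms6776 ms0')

The negative lookahead/lookbehind blocks any match where the forbidden context is present.
`findall` yields the raw match text (1 of them) because the pattern has no groups.

['776']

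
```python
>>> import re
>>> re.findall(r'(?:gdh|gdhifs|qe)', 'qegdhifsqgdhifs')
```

Branches in `(...|...)` are attempted left-to-right; the first branch that allows the whole pattern to succeed is taken.
Walking the string: at [0:2] → 'qe'; at [2:5] → 'gdh'; at [9:12] → 'gdh'.
With no groups in the pattern, `findall` gives back each whole match — 3 here.

['qe', 'gdh', 'gdh']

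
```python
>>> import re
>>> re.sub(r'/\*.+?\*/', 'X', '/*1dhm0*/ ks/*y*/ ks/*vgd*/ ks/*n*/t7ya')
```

'X ksX ksX ksXt7ya'

Lazy quantifiers expand one character at a time until the remainder of the pattern can match.
Every occurrence is swapped for 'X'.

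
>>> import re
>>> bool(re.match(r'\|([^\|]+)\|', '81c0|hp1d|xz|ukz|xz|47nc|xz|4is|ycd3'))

`re.match` won't scan ahead — the pattern has to work from the very first character.
Here the pattern fails at index 0, so the call returns None, and `bool(None)` is False.

False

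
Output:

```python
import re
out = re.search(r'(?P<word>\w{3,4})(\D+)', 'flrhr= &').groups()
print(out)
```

('flrh', 'r= &')

This matches 3 to 4 of a word character (captured as 'word'); then one or more of a non-digit (captured).
`re.search` tries every starting position until one works.
The match spans [0:8] → 'flrhr= &'.
Captured: group 1 = 'flrh', group 2 = 'r= &'.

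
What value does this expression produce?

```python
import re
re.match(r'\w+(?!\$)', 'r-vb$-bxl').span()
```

(0, 1)

A negative assertion filters positions out without eating any characters.
With `match`, the pattern is implicitly anchored at the beginning.
The match spans [0:1] → 'r'.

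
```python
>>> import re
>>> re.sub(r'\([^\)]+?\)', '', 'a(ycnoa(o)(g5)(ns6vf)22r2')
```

'a22r2'

Matches: at [1:10] → '(ycnoa(o)'; at [10:14] → '(g5)'; at [14:21] → '(ns6vf)'.
Every occurrence is swapped for ''.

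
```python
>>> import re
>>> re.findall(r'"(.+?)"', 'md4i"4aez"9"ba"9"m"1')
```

['4aez', 'ba', 'm']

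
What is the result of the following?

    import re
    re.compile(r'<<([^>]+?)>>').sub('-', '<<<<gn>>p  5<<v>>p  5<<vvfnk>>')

Each match is replaced by '-'.

'-p  5-p  5-'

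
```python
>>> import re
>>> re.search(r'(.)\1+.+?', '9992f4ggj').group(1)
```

'9'

After group 1 captures some text, `\1` only succeeds where that same text appears again.
Unlike `match`, `search` isn't anchored — it looks for the pattern anywhere in the string.
The match spans [0:4] → '9992'.
Captured: group 1 = '9'.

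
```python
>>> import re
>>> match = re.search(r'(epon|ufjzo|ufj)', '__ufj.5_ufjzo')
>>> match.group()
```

`re.search` scans for the first position where the pattern succeeds.
The match spans [2:5] → 'ufj'.
Captured: group 1 = 'ufj'.

'ufj'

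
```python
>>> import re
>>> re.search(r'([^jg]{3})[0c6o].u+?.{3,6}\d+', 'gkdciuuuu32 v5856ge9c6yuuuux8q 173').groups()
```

The pattern matches exactly 3 of any character except [jg] (captured); then one of [0c6o], then any character, then one or more of a literal 'u' (lazy); then 3 to 6 of any character, then one or more of a digit.
A `+?`/`*?`/`{m,n}?` starts at its minimum and grows only as far as needed for what follows to match.
Unlike `match`, `search` isn't anchored — it looks for the pattern anywhere in the string.
The match spans [18:29] → 'e9c6yuuuux8'.
Captured: group 1 = 'e9c'.

('e9c',)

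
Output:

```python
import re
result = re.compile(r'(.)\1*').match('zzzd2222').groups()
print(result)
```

The match spans [0:3] → 'zzz'.
Captured: group 1 = 'z'.

('z',)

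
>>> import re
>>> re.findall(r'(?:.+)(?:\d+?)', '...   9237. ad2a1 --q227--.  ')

['...   9237. ad2a1 --q227']

Since nothing is captured, `findall` lists the 1 matched substring directly.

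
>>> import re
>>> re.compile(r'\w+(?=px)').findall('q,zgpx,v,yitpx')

['zg', 'yit']

The lookaround is zero-width — it requires the adjacent text to match without consuming it, so the asserted text isn't part of the match.
Since nothing is captured, `findall` lists the 2 matched substrings directly.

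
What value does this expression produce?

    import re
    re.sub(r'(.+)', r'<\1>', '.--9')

Pattern: one or more of any character (captured).
Matches: at [0:4] → '.--9'.
`\1` in the replacement pulls in group 1's text for each match.

'<.--9>'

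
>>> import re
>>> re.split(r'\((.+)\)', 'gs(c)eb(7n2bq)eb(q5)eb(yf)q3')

Matches to split on: at [2:26] → '(c)eb(7n2bq)eb(q5)eb(yf)'.
With a capturing group present, the delimiter's captured portion is kept in the result list.

['gs', 'c)eb(7n2bq)eb(q5)eb(yf', 'q3']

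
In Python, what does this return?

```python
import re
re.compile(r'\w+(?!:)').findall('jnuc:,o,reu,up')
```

The negative lookaround is zero-width — it rules out positions where the adjacent text would match, without consuming anything.
`findall` yields the raw match text (4 of them) because the pattern has no groups.

['jnu', 'o', 'reu', 'up']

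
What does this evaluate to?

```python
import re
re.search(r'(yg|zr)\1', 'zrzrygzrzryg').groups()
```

The match spans [0:4] → 'zrzr'.
Captured: group 1 = 'zr'.

('zr',)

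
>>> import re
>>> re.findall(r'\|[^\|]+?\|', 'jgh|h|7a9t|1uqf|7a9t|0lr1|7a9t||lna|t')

Scanning left to right: at [3:6] → '|h|'; at [10:16] → '|1uqf|'; at [20:26] → '|0lr1|'; at [31:36] → '|lna|'.
Since nothing is captured, `findall` lists the 4 matched substrings directly.

['|h|', '|1uqf|', '|0lr1|', '|lna|']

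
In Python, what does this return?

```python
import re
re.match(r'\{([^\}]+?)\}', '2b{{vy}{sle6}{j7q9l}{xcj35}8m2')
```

With `match`, the pattern is implicitly anchored at the beginning.
Here the pattern fails at index 0, so the call returns None.

None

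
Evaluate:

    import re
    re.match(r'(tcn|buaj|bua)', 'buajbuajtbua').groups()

('buaj',)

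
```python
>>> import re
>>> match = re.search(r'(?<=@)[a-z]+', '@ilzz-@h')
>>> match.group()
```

The positive lookaround only admits positions where the adjacent text matches; those characters stay outside the span.
The match spans [1:5] → 'ilzz'.

'ilzz'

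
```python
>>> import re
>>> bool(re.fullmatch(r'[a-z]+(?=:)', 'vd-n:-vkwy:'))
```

False

`re.fullmatch` requires the pattern to consume the entire string.
Here the string isn't matched end-to-end, so the call returns None, and `bool(None)` is False.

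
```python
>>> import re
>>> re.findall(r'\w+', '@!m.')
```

No capturing groups, so `findall` returns the 1 full match string.

['m']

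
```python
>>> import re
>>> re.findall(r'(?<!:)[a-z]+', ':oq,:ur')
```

`(?!…)`/`(?<!…)` only lets a position through if the neighbouring text does NOT match; no characters are consumed.
Scanning left to right: at [2:3] → 'q'; at [6:7] → 'r'.
With no groups in the pattern, `findall` gives back each whole match — 2 here.

['q', 'r']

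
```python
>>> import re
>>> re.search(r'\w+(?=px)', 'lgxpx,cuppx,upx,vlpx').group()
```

'lgx'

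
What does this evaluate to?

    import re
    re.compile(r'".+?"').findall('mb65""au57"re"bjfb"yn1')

['""au57"', '"bjfb"']

`findall` yields the raw match text (2 of them) because the pattern has no groups.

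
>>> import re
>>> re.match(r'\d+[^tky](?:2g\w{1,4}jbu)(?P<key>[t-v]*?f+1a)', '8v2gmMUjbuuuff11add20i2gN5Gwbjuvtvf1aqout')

`match` is anchored at position 0; if the pattern doesn't fit there, it returns None.
Here position 0 doesn't satisfy it, so the call returns None.

None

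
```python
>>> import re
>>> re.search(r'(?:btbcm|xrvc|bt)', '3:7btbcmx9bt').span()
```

(3, 8)

Alternation tries branches left to right and keeps the first one that lets the overall match succeed at that position.
`search` walks the string left to right and returns the first match it finds.
The match spans [3:8] → 'btbcm'.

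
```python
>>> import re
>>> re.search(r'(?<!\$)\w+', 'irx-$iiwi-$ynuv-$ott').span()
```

(0, 3)

Because the assertion is negative and zero-width, positions next to the forbidden text are skipped.
The match spans [0:3] → 'irx'.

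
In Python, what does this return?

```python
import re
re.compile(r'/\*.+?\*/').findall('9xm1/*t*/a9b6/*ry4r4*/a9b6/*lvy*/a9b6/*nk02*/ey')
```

Because the quantifier is non-greedy, it stops expanding at the earliest point where the rest of the pattern can succeed.
With no groups in the pattern, `findall` gives back each whole match — 4 here.

['/*t*/', '/*ry4r4*/', '/*lvy*/', '/*nk02*/']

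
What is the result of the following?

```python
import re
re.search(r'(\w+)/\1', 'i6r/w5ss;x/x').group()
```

'x/x'

`\1` is not a pattern — it's the concrete string captured by group 1, re-applied verbatim.
`re.search` scans for the first position where the pattern succeeds.
The match spans [9:12] → 'x/x'.
Captured: group 1 = 'x'.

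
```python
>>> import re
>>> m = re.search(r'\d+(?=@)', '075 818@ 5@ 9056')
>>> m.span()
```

(4, 7)

The positive lookaround only admits positions where the adjacent text matches; those characters stay outside the span.
`re.search` scans for the first position where the pattern succeeds.
The match spans [4:7] → '818'.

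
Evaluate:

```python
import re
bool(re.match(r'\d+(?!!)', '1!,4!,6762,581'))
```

A negative assertion filters positions out without eating any characters.
`match` is anchored at position 0; if the pattern doesn't fit there, it returns None.
Here the pattern fails at index 0, so the call returns None, and `bool(None)` is False.

False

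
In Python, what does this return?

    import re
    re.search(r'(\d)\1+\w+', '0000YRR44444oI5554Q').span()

After group 1 captures some text, `\1` only succeeds where that same text appears again.
Unlike `match`, `search` isn't anchored — it looks for the pattern anywhere in the string.
The match spans [0:19] → '0000YRR44444oI5554Q'.
Captured: group 1 = '0'.

(0, 19)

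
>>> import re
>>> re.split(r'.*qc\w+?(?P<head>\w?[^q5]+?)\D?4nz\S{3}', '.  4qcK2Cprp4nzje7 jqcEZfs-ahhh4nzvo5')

Because the quantifier is non-greedy, it stops expanding at the earliest point where the rest of the pattern can succeed.
The group in the pattern means `split` returns the separators' captures alongside the pieces.

['', 'Zfs-ahh', '']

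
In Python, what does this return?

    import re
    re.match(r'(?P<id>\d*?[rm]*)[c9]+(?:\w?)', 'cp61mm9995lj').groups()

('',)

The pattern matches zero or more of a digit (lazy), then zero or more of one of [rm] (captured as 'id'); then one or more of one of [c9]; then optionally a word character (non-capturing group).
`match` is anchored at position 0; if the pattern doesn't fit there, it returns None.
The match spans [0:2] → 'cp'.
Captured: group 1 = ''.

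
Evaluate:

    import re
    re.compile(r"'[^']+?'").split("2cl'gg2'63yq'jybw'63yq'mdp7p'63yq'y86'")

Each match becomes a cut point; 5 segments remain.

['2cl', '63yq', '63yq', '63yq', '']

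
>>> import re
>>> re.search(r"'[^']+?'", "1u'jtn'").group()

The match spans [2:7] → "'jtn'".

"'jtn'"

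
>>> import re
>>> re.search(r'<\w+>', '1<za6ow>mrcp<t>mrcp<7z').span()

(1, 8)

The match spans [1:8] → '<za6ow>'.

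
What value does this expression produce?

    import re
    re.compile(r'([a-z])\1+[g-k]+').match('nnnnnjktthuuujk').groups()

('n',)

The backreference `\1` re-matches whatever the first group consumed, character for character.
`re.match` only tries the pattern at the start of the string.
The match spans [0:7] → 'nnnnnjk'.
Captured: group 1 = 'n'.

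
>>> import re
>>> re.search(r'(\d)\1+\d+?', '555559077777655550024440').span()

(0, 6)

`\1` is not a pattern — it's the concrete string captured by group 1, re-applied verbatim.
Unlike `match`, `search` isn't anchored — it looks for the pattern anywhere in the string.
The match spans [0:6] → '555559'.
Captured: group 1 = '5'.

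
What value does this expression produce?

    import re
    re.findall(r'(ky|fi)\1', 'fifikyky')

`\1` is not a pattern — it's the concrete string captured by group 1, re-applied verbatim.
Matches: at [0:4] match 'fifi', group 1 = 'fi'; at [4:8] match 'kyky', group 1 = 'ky'.
With a single group, `findall` returns only what that group captured — 2 items.

['fi', 'ky']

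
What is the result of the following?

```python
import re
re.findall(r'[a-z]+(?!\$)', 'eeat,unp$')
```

['eeat', 'un']

A negative assertion filters positions out without eating any characters.
Walking the string: at [0:4] → 'eeat'; at [5:7] → 'un'.
Since nothing is captured, `findall` lists the 2 matched substrings directly.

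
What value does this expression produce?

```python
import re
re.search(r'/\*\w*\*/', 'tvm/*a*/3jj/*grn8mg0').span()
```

`re.search` tries every starting position until one works.
The match spans [3:8] → '/*a*/'.

(3, 8)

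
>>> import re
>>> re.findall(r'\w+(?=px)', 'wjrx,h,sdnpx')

Because the assertion is zero-width, the text it checks is not consumed and won't appear in the result.
Walking the string: at [7:10] → 'sdn'.
With no groups in the pattern, `findall` gives back each whole match — 1 here.

['sdn']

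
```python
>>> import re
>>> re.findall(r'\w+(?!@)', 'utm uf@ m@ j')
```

['utm', 'u', 'j']

Because the assertion is negative and zero-width, positions next to the forbidden text are skipped.
Scanning left to right: at [0:3] → 'utm'; at [4:5] → 'u'; at [11:12] → 'j'.
No capturing groups, so `findall` returns the 3 full match strings.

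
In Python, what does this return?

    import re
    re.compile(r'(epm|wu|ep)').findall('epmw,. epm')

Branches in `(...|...)` are attempted left-to-right; the first branch that allows the whole pattern to succeed is taken.
Walking the string: at [0:3] match 'epm', group 1 = 'epm'; at [7:10] match 'epm', group 1 = 'epm'.
`findall` collects group 1 from each match (2 total).

['epm', 'epm']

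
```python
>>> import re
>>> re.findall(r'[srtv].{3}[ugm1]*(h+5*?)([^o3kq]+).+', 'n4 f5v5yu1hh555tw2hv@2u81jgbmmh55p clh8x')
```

[('hh', '555tw2hv@2u81jgbmmh55p clh8')]

Lazy quantifiers expand one character at a time until the remainder of the pattern can match.
With 2 capturing groups, `findall` returns a 2-tuple per match.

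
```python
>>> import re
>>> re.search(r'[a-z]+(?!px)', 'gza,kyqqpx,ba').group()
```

`(?!…)`/`(?<!…)` only lets a position through if the neighbouring text does NOT match; no characters are consumed.
Unlike `match`, `search` isn't anchored — it looks for the pattern anywhere in the string.
The match spans [0:3] → 'gza'.

'gza'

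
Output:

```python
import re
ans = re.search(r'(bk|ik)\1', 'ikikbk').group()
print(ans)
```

ikik

A backreference is literal: `\1` must see the identical characters the first group matched.
The match spans [0:4] → 'ikik'.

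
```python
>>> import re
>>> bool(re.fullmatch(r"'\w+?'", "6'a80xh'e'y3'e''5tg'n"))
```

False

For `fullmatch`, every character of the input must be accounted for by the pattern.
Here the string isn't matched end-to-end, so the call returns None, and `bool(None)` is False.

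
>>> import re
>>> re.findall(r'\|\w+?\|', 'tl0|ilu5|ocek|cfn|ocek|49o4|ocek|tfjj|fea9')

['|ilu5|', '|cfn|', '|49o4|', '|tfjj|']

Scanning left to right: at [3:9] → '|ilu5|'; at [13:18] → '|cfn|'; at [22:28] → '|49o4|'; at [32:38] → '|tfjj|'.
Since nothing is captured, `findall` lists the 4 matched substrings directly.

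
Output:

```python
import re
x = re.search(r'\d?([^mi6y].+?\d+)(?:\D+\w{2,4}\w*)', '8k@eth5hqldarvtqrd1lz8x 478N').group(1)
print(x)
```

k@eth5

The pattern matches optionally a digit; then any character except [mi6y], then one or more of any character (lazy), then one or more of a digit (captured); then one or more of a non-digit, then 2 to 4 of a word character, then zero or more of a word character (non-capturing group).
`search` walks the string left to right and returns the first match it finds.
The match spans [0:23] → '8k@eth5hqldarvtqrd1lz8x'.
Captured: group 1 = 'k@eth5'.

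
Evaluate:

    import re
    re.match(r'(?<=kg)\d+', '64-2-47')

`match` is anchored at position 0; if the pattern doesn't fit there, it returns None.
Here the pattern fails at index 0, so the call returns None.

None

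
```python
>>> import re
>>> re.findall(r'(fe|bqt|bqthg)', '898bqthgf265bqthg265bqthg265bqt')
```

['bqt', 'bqt', 'bqt', 'bqt']

`|` is ordered: at each position the engine commits to the first alternative that works.
Because there's exactly one group, `findall` drops the full match and keeps group 1 from each hit.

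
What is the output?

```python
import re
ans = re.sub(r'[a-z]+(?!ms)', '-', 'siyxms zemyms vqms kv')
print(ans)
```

- - - -

Because the assertion is negative and zero-width, positions next to the forbidden text are skipped.
Matches: at [0:6] → 'siyxms'; at [7:13] → 'zemyms'; at [14:18] → 'vqms'; at [19:21] → 'kv'.
`sub` substitutes '-' at each match site.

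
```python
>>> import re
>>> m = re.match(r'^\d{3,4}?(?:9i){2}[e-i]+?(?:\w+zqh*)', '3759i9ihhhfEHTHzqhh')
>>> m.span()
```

The pattern matches anchored at the start of the string; then 3 to 4 of a digit (lazy), then the literal '9i' repeated 2 times, then one or more of a character in [e-i] (lazy); then one or more of a word character, then the literal 'zq', then zero or more of the literal 'h' (non-capturing group).
`match` is anchored at position 0; if the pattern doesn't fit there, it returns None.
The match spans [0:19] → '3759i9ihhhfEHTHzqhh'.

(0, 19)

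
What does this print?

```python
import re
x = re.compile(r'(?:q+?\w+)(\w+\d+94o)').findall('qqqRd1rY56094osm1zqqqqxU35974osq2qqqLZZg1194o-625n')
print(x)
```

['1194o']

The pattern matches one or more of the literal 'q' (lazy), then one or more of a word character (non-capturing group); then one or more of a word character, then one or more of a digit, then the literal '94o' (captured).
Walking the string: at [0:45] match 'qqqRd1rY56094osm1zqqqqxU35974osq2qqqLZZg1194o', group 1 = '1194o'.
`findall` collects group 1 from the one match (1 total).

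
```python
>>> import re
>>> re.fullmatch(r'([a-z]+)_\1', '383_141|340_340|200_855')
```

`\1` has to match the exact text group 1 already captured.
`re.fullmatch` requires the pattern to consume the entire string.
Here the pattern can't cover the whole string, so the call returns None.

None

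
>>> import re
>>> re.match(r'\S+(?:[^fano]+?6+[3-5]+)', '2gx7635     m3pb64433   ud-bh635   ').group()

'2gx7635     m3pb64433'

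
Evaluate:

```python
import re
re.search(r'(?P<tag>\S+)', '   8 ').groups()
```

The match spans [3:4] → '8'.
Captured: group 1 = '8'.

('8',)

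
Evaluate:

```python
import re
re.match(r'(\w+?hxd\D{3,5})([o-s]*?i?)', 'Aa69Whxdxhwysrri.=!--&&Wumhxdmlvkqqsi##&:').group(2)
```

''

This matches one or more of a word character (lazy), then the literal 'hxd', then 3 to 5 of a non-digit (captured); then zero or more of a character in [o-s] (lazy), then optionally the literal 'i' (captured).
Because the quantifier is non-greedy, it stops expanding at the earliest point where the rest of the pattern can succeed.
With `match`, the pattern is implicitly anchored at the beginning.
The match spans [0:13] → 'Aa69Whxdxhwys'.
Captured: group 1 = 'Aa69Whxdxhwys', group 2 = ''.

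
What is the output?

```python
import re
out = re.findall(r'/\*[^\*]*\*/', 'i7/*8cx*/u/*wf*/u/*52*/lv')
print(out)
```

No capturing groups, so `findall` returns the 3 full match strings.

['/*8cx*/', '/*wf*/', '/*52*/']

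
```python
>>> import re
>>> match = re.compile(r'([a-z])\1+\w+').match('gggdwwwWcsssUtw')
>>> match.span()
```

`\1` has to match the exact text group 1 already captured.
`re.match` won't scan ahead — the pattern has to work from the very first character.
The match spans [0:15] → 'gggdwwwWcsssUtw'.
Captured: group 1 = 'g'.

(0, 15)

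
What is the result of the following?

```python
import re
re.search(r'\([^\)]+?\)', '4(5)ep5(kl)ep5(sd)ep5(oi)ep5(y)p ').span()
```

(1, 4)

The match spans [1:4] → '(5)'.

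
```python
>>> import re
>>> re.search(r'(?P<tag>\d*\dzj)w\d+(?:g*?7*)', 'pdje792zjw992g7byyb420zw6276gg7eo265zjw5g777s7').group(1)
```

The match spans [4:13] → '792zjw992'.
Captured: group 1 = '792zj'.

'792zj'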